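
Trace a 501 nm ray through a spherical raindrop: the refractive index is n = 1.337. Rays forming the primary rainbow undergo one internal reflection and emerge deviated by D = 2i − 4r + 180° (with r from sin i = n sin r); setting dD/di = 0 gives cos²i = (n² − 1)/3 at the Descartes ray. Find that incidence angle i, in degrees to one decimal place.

59.2°

cos²i = (1.337² − 1)/3 = (1.78757 − 1)/3 = 0.26252.
cos i = 0.51237, so i = 59.178°.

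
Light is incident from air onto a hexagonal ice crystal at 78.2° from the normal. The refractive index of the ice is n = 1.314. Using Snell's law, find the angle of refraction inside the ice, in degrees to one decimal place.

Snell: sin θ_r = sin θ_i / n = sin 78.2° / 1.314 = 0.9789 / 1.314 = 0.7450.
θ_r = arcsin(0.7450) = 48.16°.

48.2°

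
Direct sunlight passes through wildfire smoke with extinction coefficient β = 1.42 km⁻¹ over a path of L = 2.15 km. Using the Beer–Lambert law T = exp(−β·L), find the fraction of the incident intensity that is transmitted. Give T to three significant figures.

τ = β·L = 1.42 × 2.15 = 3.0530.
T = exp(−3.0530) = 0.0472.

0.0472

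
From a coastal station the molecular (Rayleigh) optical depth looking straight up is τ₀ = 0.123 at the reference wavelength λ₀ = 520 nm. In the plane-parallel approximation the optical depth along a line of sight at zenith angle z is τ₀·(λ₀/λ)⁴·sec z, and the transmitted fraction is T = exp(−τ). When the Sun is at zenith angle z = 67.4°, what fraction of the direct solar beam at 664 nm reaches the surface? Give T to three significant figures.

0.887

sec 67.4° = 2.6022.
τ = 0.123 × (520/664)⁴ × 2.6022 = 0.123 × 0.3761 × 2.6022 = 0.1204.
T = exp(−0.1204) = 0.8866.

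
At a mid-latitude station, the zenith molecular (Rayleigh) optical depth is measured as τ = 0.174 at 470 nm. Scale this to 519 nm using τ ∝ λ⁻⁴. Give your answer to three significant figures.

0.117

τ(519 nm) = τ(470 nm) × (470/519)⁴ = 0.174 × (0.9056)⁴ = 0.174 × 0.6725 = 0.1170.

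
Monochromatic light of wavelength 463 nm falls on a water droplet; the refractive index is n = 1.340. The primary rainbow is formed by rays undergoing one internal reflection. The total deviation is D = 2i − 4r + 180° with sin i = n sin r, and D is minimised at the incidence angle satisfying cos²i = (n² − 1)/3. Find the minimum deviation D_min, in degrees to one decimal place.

138.9°

cos²i = (1.79560 − 1)/3 = 0.26520; i = arccos(0.51498) = 59.004°.
sin r = sin 59.004°/1.340 = 0.63971; r = 39.770°.
D_min = 2·59.004° − 4·39.770° + 180° = 138.929°.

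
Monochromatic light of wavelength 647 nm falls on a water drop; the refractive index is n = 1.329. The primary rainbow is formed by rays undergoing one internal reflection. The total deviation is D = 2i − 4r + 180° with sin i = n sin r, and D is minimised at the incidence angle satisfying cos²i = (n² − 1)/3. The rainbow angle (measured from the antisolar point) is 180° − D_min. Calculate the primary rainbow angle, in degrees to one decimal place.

42.7°

cos²i = (1.76624 − 1)/3 = 0.25541; i = arccos(0.50538) = 59.643°.
sin r = sin 59.643°/1.329 = 0.64928; r = 40.487°.
D_min = 2·59.643° − 4·40.487° + 180° = 137.337°.
Rainbow angle = 180° − D_min = 42.663°.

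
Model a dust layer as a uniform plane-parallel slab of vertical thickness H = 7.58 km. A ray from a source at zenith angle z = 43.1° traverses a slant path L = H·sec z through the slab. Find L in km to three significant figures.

10.4 km

sec z = 1/cos 43.1° = 1.3696.
L = 7.58 × 1.3696 = 10.381 km.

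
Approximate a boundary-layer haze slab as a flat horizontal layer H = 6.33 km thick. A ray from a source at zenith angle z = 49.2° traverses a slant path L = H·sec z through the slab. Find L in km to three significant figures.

9.69 km

sec z = 1/cos 49.2° = 1.5304.
L = 6.33 × 1.5304 = 9.687 km.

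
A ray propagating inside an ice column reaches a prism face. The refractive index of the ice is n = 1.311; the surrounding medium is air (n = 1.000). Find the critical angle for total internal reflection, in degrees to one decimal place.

sin θ_c = n_air / n = 1.000 / 1.311 = 0.7628.
θ_c = arcsin(0.7628) = 49.71°.

49.7°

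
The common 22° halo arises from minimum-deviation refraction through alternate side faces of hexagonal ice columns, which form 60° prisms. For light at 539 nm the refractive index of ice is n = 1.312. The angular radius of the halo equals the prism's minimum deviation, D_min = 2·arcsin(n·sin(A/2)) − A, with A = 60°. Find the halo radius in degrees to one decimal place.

22.0°

n·sin(A/2) = 1.312 × sin 30° = 1.312 × 0.5000 = 0.6560.
D_min = 2·arcsin(0.6560) − 60° = 2 × 40.996° − 60° = 21.991°.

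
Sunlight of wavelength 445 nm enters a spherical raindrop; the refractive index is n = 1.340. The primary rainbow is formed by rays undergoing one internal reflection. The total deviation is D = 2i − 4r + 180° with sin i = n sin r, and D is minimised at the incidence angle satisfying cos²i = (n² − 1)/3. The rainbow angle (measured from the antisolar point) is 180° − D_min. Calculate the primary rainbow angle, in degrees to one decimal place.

cos²i = (1.79560 − 1)/3 = 0.26520; i = arccos(0.51498) = 59.004°.
sin r = sin 59.004°/1.340 = 0.63971; r = 39.770°.
D_min = 2·59.004° − 4·39.770° + 180° = 138.929°.
Rainbow angle = 180° − D_min = 41.071°.

41.1°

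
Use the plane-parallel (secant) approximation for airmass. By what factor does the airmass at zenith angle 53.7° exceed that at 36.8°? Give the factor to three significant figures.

1.35

X(53.7°)/X(36.8°) = sec 53.7° / sec 36.8° = cos 36.8° / cos 53.7° = 0.8007/0.5920 = 1.3526.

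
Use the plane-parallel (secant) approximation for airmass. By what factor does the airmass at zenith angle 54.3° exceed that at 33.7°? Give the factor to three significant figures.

X(54.3°)/X(33.7°) = sec 54.3° / sec 33.7° = cos 33.7° / cos 54.3° = 0.8320/0.5835 = 1.4257.

1.43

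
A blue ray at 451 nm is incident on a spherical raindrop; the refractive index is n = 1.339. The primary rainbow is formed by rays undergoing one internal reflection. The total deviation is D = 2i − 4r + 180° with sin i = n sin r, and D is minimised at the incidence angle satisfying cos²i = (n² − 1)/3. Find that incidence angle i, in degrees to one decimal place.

cos²i = (1.339² − 1)/3 = (1.79292 − 1)/3 = 0.26431.
cos i = 0.51411, so i = 59.062°.

59.1°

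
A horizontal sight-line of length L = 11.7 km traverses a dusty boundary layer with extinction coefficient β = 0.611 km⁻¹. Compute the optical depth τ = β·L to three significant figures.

7.15

τ = β·L = 0.611 × 11.7 = 7.1487.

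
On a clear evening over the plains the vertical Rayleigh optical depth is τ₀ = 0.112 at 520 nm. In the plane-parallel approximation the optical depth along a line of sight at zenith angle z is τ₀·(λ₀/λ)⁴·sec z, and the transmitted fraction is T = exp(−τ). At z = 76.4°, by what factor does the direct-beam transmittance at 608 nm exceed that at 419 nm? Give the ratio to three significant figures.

Airmass: sec 76.4° = 4.2527.
τ(608 nm) = 0.112 × (520/608)⁴ × 4.2527 = 0.112 × 0.5351 × 4.2527 = 0.2549.
τ(419 nm) = 0.112 × (520/419)⁴ × 4.2527 = 0.112 × 2.3722 × 4.2527 = 1.1299.
T(608)/T(419) = exp(τ_B − τ_A) = exp(0.8751) = 2.3990.

2.40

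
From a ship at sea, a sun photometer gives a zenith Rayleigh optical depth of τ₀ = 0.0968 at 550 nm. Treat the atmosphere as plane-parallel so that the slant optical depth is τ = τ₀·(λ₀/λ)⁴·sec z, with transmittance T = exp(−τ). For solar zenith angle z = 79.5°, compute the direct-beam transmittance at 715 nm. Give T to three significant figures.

sec 79.5° = 5.4874.
τ = 0.0968 × (550/715)⁴ × 5.4874 = 0.0968 × 0.3501 × 5.4874 = 0.1860.
T = exp(−0.1860) = 0.8303.

0.830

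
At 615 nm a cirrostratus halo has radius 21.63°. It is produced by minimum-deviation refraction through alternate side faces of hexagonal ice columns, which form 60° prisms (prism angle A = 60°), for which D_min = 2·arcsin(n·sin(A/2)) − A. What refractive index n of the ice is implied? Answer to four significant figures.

1.307

Rearranging: n = sin((D_min + A)/2) / sin(A/2).
(D_min + A)/2 = (21.63° + 60°)/2 = 40.815°.
n = sin 40.815° / sin 30° = 0.6536 / 0.5000 = 1.3072.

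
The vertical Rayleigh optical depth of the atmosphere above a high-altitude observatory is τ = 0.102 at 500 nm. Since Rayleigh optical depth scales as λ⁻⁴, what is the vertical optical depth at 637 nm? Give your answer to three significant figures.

τ(637 nm) = τ(500 nm) × (500/637)⁴ = 0.102 × (0.7849)⁴ = 0.102 × 0.3796 = 0.0387.

0.0387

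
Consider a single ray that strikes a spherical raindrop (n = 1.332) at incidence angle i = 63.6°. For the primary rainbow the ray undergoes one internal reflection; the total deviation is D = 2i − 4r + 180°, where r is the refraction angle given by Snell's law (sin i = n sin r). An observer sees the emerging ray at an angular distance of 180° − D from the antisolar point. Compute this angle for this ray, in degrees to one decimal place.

41.8°

sin r = sin 63.6° / 1.332 = 0.8957/1.332 = 0.6725; r = 42.26°.
D = 2·63.6° − 4·42.26° + 180° = 127.20° − 169.03° + 180° = 138.17°.
Angle from antisolar point = 180° − D = 41.83°.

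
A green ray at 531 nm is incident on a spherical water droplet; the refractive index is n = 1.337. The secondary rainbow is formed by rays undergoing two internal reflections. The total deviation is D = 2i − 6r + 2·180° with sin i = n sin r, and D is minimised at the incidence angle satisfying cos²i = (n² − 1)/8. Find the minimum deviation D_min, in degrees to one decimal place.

231.9°

cos²i = (1.78757 − 1)/8 = 0.09845; i = arccos(0.31376) = 71.714°.
sin r = sin 71.714°/1.337 = 0.71017; r = 45.249°.
D_min = 2·71.714° − 6·45.249° + 360° = 231.934°.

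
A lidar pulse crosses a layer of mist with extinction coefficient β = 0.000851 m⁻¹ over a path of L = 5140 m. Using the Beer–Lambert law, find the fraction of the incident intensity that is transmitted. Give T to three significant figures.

0.0126

τ = β·L = 0.000851 × 5140 = 4.3741.
T = exp(−4.3741) = 0.0126.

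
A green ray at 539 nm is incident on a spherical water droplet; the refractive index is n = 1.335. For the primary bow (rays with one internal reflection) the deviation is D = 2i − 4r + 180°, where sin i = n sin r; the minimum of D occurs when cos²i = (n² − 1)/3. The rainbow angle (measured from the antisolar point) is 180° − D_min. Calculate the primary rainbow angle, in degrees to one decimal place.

41.8°

cos²i = (1.78222 − 1)/3 = 0.26074; i = arccos(0.51063) = 59.294°.
sin r = sin 59.294°/1.335 = 0.64405; r = 40.094°.
D_min = 2·59.294° − 4·40.094° + 180° = 138.212°.
Rainbow angle = 180° − D_min = 41.788°.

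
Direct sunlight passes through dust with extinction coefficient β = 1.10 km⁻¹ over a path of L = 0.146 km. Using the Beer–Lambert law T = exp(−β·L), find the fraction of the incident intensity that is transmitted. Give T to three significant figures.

0.852

τ = β·L = 1.10 × 0.146 = 0.1606.
T = exp(−0.1606) = 0.8516.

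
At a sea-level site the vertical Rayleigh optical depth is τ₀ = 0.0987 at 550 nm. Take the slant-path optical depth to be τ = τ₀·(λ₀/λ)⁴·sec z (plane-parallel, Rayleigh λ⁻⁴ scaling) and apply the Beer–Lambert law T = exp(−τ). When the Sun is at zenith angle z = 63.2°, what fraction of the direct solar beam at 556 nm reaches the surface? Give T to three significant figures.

0.811

sec 63.2° = 2.2179.
τ = 0.0987 × (550/556)⁴ × 2.2179 = 0.0987 × 0.9575 × 2.2179 = 0.2096.
T = exp(−0.2096) = 0.8109.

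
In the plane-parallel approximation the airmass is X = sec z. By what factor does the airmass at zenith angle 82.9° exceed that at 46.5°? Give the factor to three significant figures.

5.57

X(82.9°)/X(46.5°) = sec 82.9° / sec 46.5° = cos 46.5° / cos 82.9° = 0.6884/0.1236 = 5.5691.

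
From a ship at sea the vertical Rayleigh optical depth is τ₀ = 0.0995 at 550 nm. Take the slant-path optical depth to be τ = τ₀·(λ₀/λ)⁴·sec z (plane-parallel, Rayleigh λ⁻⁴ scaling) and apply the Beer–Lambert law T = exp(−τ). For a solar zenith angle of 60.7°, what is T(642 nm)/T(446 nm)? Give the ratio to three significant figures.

Airmass: sec 60.7° = 2.0434.
τ(642 nm) = 0.0995 × (550/642)⁴ × 2.0434 = 0.0995 × 0.5387 × 2.0434 = 0.1095.
τ(446 nm) = 0.0995 × (550/446)⁴ × 2.0434 = 0.0995 × 2.3127 × 2.0434 = 0.4702.
T(642)/T(446) = exp(τ_B − τ_A) = exp(0.3607) = 1.4343.

1.43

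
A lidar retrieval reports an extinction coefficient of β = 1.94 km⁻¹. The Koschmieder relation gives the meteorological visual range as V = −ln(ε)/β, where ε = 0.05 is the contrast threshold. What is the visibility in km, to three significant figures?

V = −ln(0.05) / 1.94 = 2.996 / 1.94 = 1.5442 km.

1.54 km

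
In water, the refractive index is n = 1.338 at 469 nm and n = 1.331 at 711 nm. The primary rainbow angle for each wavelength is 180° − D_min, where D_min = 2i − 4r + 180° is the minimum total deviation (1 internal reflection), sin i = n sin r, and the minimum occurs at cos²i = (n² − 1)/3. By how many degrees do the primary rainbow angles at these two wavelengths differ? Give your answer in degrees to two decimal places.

1.01°

At 469 nm (n = 1.338): cos²i = 0.26341 → i = 59.120°, r = 39.899°, D_min = 138.643°, rainbow angle = 41.357°.
At 711 nm (n = 1.331): cos²i = 0.25719 → i = 59.527°, r = 40.356°, D_min = 137.630°, rainbow angle = 42.370°.
Angular width = |41.357° − 42.370°| = 1.013°.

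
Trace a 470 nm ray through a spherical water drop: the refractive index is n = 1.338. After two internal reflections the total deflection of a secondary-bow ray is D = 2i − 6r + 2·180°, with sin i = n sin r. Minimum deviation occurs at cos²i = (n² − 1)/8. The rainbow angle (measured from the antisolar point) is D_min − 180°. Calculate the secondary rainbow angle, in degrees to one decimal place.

52.2°

cos²i = (1.79024 − 1)/8 = 0.09878; i = arccos(0.31429) = 71.682°.
sin r = sin 71.682°/1.338 = 0.70951; r = 45.195°.
D_min = 2·71.682° − 6·45.195° + 360° = 232.193°.
Rainbow angle = D_min − 180° = 52.193°.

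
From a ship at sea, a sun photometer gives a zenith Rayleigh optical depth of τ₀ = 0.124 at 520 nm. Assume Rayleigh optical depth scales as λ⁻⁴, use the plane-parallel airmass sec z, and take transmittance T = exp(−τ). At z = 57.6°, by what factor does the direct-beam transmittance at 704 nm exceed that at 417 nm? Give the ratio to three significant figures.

Airmass: sec 57.6° = 1.8663.
τ(704 nm) = 0.124 × (520/704)⁴ × 1.8663 = 0.124 × 0.2977 × 1.8663 = 0.0689.
τ(417 nm) = 0.124 × (520/417)⁴ × 1.8663 = 0.124 × 2.4181 × 1.8663 = 0.5596.
T(704)/T(417) = exp(τ_B − τ_A) = exp(0.4907) = 1.6335.

1.63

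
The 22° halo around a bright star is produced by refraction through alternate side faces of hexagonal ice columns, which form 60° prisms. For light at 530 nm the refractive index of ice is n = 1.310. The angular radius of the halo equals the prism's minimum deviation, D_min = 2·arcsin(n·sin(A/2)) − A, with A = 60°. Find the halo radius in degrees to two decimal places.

n·sin(A/2) = 1.310 × sin 30° = 1.310 × 0.5000 = 0.6550.
D_min = 2·arcsin(0.6550) − 60° = 2 × 40.920° − 60° = 21.839°.

21.84°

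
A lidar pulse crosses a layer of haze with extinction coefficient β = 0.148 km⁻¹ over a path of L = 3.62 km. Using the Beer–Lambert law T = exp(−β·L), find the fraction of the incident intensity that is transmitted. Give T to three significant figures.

0.585

τ = β·L = 0.148 × 3.62 = 0.5358.
T = exp(−0.5358) = 0.5852.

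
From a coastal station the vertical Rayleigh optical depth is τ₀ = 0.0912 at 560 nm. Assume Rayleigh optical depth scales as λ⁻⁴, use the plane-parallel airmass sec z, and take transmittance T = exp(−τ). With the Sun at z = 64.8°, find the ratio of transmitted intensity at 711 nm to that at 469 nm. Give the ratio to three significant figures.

Airmass: sec 64.8° = 2.3486.
τ(711 nm) = 0.0912 × (560/711)⁴ × 2.3486 = 0.0912 × 0.3848 × 2.3486 = 0.0824.
τ(469 nm) = 0.0912 × (560/469)⁴ × 2.3486 = 0.0912 × 2.0326 × 2.3486 = 0.4354.
T(711)/T(469) = exp(τ_B − τ_A) = exp(0.3530) = 1.4233.

1.42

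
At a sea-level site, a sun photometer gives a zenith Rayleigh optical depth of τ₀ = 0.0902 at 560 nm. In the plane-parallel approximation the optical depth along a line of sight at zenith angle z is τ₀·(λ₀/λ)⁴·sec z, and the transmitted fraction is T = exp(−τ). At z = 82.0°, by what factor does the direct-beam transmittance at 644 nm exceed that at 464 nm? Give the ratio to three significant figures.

Airmass: sec 82.0° = 7.1853.
τ(644 nm) = 0.0902 × (560/644)⁴ × 7.1853 = 0.0902 × 0.5718 × 7.1853 = 0.3706.
τ(464 nm) = 0.0902 × (560/464)⁴ × 7.1853 = 0.0902 × 2.1217 × 7.1853 = 1.3751.
T(644)/T(464) = exp(τ_B − τ_A) = exp(1.0045) = 2.7306.

2.73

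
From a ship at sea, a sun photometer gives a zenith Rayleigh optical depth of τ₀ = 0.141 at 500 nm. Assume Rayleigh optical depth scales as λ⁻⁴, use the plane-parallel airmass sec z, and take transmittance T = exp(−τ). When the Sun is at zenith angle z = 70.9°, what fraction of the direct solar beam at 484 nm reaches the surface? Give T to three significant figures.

sec 70.9° = 3.0561.
τ = 0.141 × (500/484)⁴ × 3.0561 = 0.141 × 1.1389 × 3.0561 = 0.4908.
T = exp(−0.4908) = 0.6122.

0.612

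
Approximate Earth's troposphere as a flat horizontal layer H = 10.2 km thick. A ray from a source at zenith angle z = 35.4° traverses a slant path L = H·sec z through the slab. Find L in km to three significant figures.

sec z = 1/cos 35.4° = 1.2268.
L = 10.2 × 1.2268 = 12.513 km.

12.5 km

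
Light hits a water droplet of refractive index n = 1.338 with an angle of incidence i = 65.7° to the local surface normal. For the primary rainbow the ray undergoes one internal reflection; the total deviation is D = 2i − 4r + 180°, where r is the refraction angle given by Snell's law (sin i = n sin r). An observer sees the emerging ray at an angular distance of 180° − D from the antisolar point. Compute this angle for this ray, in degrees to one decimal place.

40.3°

sin r = sin 65.7° / 1.338 = 0.9114/1.338 = 0.6812; r = 42.94°.
D = 2·65.7° − 4·42.94° + 180° = 131.40° − 171.74° + 180° = 139.66°.
Angle from antisolar point = 180° − D = 40.34°.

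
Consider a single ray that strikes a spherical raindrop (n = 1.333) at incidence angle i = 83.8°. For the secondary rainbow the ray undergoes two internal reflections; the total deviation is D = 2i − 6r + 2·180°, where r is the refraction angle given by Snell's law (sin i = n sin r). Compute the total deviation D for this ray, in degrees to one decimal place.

sin r = sin 83.8° / 1.333 = 0.9942/1.333 = 0.7458; r = 48.23°.
D = 2·83.8° − 6·48.23° + 2·180° = 167.60° − 289.37° + 360° = 238.23°.

238.2°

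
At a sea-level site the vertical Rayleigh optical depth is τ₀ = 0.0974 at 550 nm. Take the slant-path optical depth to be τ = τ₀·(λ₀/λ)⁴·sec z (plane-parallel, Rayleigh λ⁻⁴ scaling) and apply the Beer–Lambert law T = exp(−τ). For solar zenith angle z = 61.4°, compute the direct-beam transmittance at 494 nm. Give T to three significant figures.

0.732

sec 61.4° = 2.0890.
τ = 0.0974 × (550/494)⁴ × 2.0890 = 0.0974 × 1.5365 × 2.0890 = 0.3126.
T = exp(−0.3126) = 0.7315.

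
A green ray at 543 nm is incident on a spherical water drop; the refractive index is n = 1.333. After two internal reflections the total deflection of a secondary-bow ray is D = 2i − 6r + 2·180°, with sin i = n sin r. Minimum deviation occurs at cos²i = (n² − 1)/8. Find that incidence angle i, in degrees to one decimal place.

cos²i = (1.333² − 1)/8 = (1.77689 − 1)/8 = 0.09711.
cos i = 0.31163, so i = 71.843°.

71.8°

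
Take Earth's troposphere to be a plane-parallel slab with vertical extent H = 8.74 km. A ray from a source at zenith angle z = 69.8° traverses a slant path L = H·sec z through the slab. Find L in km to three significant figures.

25.3 km

sec z = 1/cos 69.8° = 2.8960.
L = 8.74 × 2.8960 = 25.311 km.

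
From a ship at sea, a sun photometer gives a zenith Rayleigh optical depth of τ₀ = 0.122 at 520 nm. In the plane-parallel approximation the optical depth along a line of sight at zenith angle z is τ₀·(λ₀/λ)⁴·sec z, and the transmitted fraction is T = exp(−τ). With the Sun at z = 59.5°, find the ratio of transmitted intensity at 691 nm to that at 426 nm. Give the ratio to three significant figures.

Airmass: sec 59.5° = 1.9703.
τ(691 nm) = 0.122 × (520/691)⁴ × 1.9703 = 0.122 × 0.3207 × 1.9703 = 0.0771.
τ(426 nm) = 0.122 × (520/426)⁴ × 1.9703 = 0.122 × 2.2201 × 1.9703 = 0.5337.
T(691)/T(426) = exp(τ_B − τ_A) = exp(0.4566) = 1.5787.

1.58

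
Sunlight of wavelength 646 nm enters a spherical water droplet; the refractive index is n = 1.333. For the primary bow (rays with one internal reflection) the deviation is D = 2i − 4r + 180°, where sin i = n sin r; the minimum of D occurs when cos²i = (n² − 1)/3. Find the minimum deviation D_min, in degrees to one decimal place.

cos²i = (1.77689 − 1)/3 = 0.25896; i = arccos(0.50888) = 59.410°.
sin r = sin 59.410°/1.333 = 0.64579; r = 40.225°.
D_min = 2·59.410° − 4·40.225° + 180° = 137.922°.

137.9°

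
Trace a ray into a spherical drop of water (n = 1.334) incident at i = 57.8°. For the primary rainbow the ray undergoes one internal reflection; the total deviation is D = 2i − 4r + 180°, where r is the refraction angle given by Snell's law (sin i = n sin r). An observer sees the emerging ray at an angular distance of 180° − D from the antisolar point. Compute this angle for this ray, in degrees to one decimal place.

sin r = sin 57.8° / 1.334 = 0.8462/1.334 = 0.6343; r = 39.37°.
D = 2·57.8° − 4·39.37° + 180° = 115.60° − 157.48° + 180° = 138.12°.
Angle from antisolar point = 180° − D = 41.88°.

41.9°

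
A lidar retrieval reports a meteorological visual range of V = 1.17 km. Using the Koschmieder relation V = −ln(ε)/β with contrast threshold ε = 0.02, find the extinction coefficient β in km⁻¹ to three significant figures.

3.34 km⁻¹

β = −ln(0.02) / V = 3.912 / 1.17 = 3.3436 km⁻¹.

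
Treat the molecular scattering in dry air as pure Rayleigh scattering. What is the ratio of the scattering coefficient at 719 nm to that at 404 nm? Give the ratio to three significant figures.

Rayleigh scattering ∝ λ⁻⁴, so the ratio of coefficients is the inverse fourth power of the wavelength ratio.
σ(719)/σ(404) = (404/719)⁴ = (0.5619)⁴ = 0.09968.

0.0997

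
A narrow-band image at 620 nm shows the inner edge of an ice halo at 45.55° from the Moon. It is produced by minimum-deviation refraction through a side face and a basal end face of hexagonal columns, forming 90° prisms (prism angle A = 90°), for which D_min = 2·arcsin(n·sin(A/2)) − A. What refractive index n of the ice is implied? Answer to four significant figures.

1.309

Rearranging: n = sin((D_min + A)/2) / sin(A/2).
(D_min + A)/2 = (45.55° + 90°)/2 = 67.775°.
n = sin 67.775° / sin 45° = 0.9257 / 0.7071 = 1.3091.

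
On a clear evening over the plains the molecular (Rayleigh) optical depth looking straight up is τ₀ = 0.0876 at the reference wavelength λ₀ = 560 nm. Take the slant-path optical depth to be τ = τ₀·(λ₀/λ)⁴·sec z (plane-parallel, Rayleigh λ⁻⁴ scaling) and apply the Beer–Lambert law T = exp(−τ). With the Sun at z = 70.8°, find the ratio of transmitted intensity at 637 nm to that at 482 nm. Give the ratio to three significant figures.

Airmass: sec 70.8° = 3.0407.
τ(637 nm) = 0.0876 × (560/637)⁴ × 3.0407 = 0.0876 × 0.5973 × 3.0407 = 0.1591.
τ(482 nm) = 0.0876 × (560/482)⁴ × 3.0407 = 0.0876 × 1.8221 × 3.0407 = 0.4853.
T(637)/T(482) = exp(τ_B − τ_A) = exp(0.3262) = 1.3857.

1.39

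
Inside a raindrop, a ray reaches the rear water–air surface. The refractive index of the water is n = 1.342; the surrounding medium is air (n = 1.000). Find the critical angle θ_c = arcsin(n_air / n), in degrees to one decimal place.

sin θ_c = n_air / n = 1.000 / 1.342 = 0.7452.
θ_c = arcsin(0.7452) = 48.17°.

48.2°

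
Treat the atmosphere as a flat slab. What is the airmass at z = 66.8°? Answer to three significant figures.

2.54

X = sec z = 1/cos 66.8° = 1/0.3939 = 2.5384.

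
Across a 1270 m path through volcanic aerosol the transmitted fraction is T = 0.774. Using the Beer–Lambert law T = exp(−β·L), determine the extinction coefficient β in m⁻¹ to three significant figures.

Beer–Lambert: T = exp(−βL) ⇒ β = −ln(T)/L = −ln(0.774)/1270 = 0.2562/1270 = 0.0002017 m⁻¹.

0.000202 m⁻¹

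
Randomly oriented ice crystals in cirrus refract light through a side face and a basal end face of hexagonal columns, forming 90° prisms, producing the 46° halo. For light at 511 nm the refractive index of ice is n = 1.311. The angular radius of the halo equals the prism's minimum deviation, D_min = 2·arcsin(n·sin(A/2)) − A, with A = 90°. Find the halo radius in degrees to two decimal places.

n·sin(A/2) = 1.311 × sin 45° = 1.311 × 0.7071 = 0.9270.
D_min = 2·arcsin(0.9270) − 90° = 2 × 67.974° − 90° = 45.949°.

45.95°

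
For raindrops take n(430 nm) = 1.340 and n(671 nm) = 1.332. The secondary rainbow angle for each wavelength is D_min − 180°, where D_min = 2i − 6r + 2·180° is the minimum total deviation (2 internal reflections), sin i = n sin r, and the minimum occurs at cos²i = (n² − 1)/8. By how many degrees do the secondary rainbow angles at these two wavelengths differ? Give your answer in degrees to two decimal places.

2.08°

At 430 nm (n = 1.340): cos²i = 0.09945 → i = 71.618°, r = 45.088°, D_min = 232.709°, rainbow angle = 52.709°.
At 671 nm (n = 1.332): cos²i = 0.09678 → i = 71.875°, r = 45.520°, D_min = 230.628°, rainbow angle = 50.628°.
Angular width = |52.709° − 50.628°| = 2.080°.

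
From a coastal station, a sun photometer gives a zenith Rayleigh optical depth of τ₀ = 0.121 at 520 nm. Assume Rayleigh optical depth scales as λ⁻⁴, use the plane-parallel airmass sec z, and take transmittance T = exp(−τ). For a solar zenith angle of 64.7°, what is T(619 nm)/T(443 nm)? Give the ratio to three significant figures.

1.49

Airmass: sec 64.7° = 2.3400.
τ(619 nm) = 0.121 × (520/619)⁴ × 2.3400 = 0.121 × 0.4980 × 2.3400 = 0.1410.
τ(443 nm) = 0.121 × (520/443)⁴ × 2.3400 = 0.121 × 1.8984 × 2.3400 = 0.5375.
T(619)/T(443) = exp(τ_B − τ_A) = exp(0.3965) = 1.4866.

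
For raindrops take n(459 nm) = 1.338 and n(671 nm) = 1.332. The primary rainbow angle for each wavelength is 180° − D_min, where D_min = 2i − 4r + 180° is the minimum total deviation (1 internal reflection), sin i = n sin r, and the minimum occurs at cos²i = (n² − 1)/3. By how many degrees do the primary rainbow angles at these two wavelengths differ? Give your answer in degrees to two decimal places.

At 459 nm (n = 1.338): cos²i = 0.26341 → i = 59.120°, r = 39.899°, D_min = 138.643°, rainbow angle = 41.357°.
At 671 nm (n = 1.332): cos²i = 0.25807 → i = 59.469°, r = 40.290°, D_min = 137.776°, rainbow angle = 42.224°.
Angular width = |41.357° − 42.224°| = 0.867°.

0.87°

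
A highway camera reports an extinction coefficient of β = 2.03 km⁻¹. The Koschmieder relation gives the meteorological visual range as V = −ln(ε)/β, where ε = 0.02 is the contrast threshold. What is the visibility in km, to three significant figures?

V = −ln(0.02) / 2.03 = 3.912 / 2.03 = 1.9271 km.

1.93 km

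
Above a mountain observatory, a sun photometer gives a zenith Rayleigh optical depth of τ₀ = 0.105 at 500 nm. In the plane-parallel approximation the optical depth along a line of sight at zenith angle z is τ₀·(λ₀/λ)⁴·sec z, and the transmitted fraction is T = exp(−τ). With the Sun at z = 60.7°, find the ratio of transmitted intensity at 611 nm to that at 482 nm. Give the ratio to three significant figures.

1.16

Airmass: sec 60.7° = 2.0434.
τ(611 nm) = 0.105 × (500/611)⁴ × 2.0434 = 0.105 × 0.4485 × 2.0434 = 0.0962.
τ(482 nm) = 0.105 × (500/482)⁴ × 2.0434 = 0.105 × 1.1580 × 2.0434 = 0.2484.
T(611)/T(482) = exp(τ_B − τ_A) = exp(0.1522) = 1.1644.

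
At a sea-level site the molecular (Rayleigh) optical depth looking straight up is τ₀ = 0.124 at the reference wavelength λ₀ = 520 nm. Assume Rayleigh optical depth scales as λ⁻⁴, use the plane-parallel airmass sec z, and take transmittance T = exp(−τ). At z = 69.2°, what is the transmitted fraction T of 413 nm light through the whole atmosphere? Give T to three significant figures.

sec 69.2° = 2.8161.
τ = 0.124 × (520/413)⁴ × 2.8161 = 0.124 × 2.5131 × 2.8161 = 0.8776.
T = exp(−0.8776) = 0.4158.

0.416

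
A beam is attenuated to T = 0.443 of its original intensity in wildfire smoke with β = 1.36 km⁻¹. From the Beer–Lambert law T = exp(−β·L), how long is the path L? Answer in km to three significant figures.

Beer–Lambert: T = exp(−βL) ⇒ L = −ln(T)/β = −ln(0.443)/1.36 = 0.8142/1.36 = 0.5987 km.

0.599 km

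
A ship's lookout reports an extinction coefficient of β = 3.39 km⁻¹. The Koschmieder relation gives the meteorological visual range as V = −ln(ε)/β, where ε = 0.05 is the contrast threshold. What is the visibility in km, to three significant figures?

0.884 km

V = −ln(0.05) / 3.39 = 2.996 / 3.39 = 0.8837 km.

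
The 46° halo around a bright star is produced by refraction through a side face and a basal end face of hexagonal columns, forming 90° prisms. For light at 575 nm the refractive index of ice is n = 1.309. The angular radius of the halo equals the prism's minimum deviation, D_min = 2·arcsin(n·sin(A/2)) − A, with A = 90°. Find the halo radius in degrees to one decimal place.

n·sin(A/2) = 1.309 × sin 45° = 1.309 × 0.7071 = 0.9256.
D_min = 2·arcsin(0.9256) − 90° = 2 × 67.759° − 90° = 45.519°.

45.5°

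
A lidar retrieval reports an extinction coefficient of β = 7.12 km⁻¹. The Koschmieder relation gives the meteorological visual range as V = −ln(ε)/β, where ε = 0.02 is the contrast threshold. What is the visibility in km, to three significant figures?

V = −ln(0.02) / 7.12 = 3.912 / 7.12 = 0.5494 km.

0.549 km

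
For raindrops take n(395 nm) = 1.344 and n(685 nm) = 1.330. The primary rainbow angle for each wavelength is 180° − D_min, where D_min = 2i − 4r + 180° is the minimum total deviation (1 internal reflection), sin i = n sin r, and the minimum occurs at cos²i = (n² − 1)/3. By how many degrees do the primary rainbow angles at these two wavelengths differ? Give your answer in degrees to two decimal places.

2.01°

At 395 nm (n = 1.344): cos²i = 0.26878 → i = 58.772°, r = 39.512°, D_min = 139.495°, rainbow angle = 40.505°.
At 685 nm (n = 1.330): cos²i = 0.25630 → i = 59.585°, r = 40.422°, D_min = 137.484°, rainbow angle = 42.516°.
Angular width = |40.505° − 42.516°| = 2.011°.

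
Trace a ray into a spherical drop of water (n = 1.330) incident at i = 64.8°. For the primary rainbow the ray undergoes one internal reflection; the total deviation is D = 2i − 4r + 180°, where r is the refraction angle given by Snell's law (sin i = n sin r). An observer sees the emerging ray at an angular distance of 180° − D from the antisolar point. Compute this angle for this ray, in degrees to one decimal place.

sin r = sin 64.8° / 1.330 = 0.9048/1.330 = 0.6803; r = 42.87°.
D = 2·64.8° − 4·42.87° + 180° = 129.60° − 171.47° + 180° = 138.13°.
Angle from antisolar point = 180° − D = 41.87°.

41.9°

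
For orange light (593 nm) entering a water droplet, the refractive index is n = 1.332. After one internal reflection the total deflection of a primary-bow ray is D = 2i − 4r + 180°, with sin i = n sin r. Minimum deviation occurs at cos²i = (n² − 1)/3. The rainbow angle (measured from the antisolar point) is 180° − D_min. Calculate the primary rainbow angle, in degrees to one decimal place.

42.2°

cos²i = (1.77422 − 1)/3 = 0.25807; i = arccos(0.50801) = 59.469°.
sin r = sin 59.469°/1.332 = 0.64666; r = 40.290°.
D_min = 2·59.469° − 4·40.290° + 180° = 137.776°.
Rainbow angle = 180° − D_min = 42.224°.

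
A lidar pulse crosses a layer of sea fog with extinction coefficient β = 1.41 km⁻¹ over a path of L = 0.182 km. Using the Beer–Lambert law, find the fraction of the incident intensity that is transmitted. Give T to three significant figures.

τ = β·L = 1.41 × 0.182 = 0.2566.
T = exp(−0.2566) = 0.7737.

0.774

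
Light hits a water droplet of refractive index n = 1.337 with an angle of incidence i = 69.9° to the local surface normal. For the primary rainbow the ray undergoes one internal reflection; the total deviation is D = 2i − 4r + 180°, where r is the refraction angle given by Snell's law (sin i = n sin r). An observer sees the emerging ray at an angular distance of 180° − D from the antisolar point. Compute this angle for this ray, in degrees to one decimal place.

sin r = sin 69.9° / 1.337 = 0.9391/1.337 = 0.7024; r = 44.62°.
D = 2·69.9° − 4·44.62° + 180° = 139.80° − 178.48° + 180° = 141.32°.
Angle from antisolar point = 180° − D = 38.68°.

38.7°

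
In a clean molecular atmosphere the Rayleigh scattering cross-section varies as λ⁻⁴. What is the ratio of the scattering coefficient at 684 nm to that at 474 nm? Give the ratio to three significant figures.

0.231

Rayleigh scattering ∝ λ⁻⁴, so the ratio of coefficients is the inverse fourth power of the wavelength ratio.
σ(684)/σ(474) = (474/684)⁴ = (0.6930)⁴ = 0.2306.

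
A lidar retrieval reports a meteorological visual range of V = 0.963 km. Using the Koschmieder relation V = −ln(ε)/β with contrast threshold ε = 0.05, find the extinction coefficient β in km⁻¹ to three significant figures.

3.11 km⁻¹

β = −ln(0.05) / V = 2.996 / 0.963 = 3.1108 km⁻¹.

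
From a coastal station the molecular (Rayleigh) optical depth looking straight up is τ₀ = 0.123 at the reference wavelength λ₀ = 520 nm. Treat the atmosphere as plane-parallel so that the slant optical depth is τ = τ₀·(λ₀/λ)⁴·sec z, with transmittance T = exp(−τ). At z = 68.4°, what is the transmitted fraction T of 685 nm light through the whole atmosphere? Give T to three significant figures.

sec 68.4° = 2.7165.
τ = 0.123 × (520/685)⁴ × 2.7165 = 0.123 × 0.3321 × 2.7165 = 0.1110.
T = exp(−0.1110) = 0.8950.

0.895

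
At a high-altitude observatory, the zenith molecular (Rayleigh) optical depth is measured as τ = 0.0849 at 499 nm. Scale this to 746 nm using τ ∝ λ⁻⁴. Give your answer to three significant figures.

0.0170

τ(746 nm) = τ(499 nm) × (499/746)⁴ = 0.0849 × (0.6689)⁴ = 0.0849 × 0.2002 = 0.0170.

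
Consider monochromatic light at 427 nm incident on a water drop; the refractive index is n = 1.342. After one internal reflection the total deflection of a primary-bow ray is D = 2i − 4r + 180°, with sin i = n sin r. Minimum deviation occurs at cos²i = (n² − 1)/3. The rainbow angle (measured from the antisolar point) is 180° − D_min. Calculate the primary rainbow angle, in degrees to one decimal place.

cos²i = (1.80096 − 1)/3 = 0.26699; i = arccos(0.51671) = 58.888°.
sin r = sin 58.888°/1.342 = 0.63797; r = 39.641°.
D_min = 2·58.888° − 4·39.641° + 180° = 139.213°.
Rainbow angle = 180° − D_min = 40.787°.

40.8°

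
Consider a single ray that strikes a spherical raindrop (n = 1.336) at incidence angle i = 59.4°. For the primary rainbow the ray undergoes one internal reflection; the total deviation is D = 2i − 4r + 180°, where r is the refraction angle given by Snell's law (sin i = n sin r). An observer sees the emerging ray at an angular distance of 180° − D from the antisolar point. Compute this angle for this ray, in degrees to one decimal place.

41.6°

sin r = sin 59.4° / 1.336 = 0.8607/1.336 = 0.6443; r = 40.11°.
D = 2·59.4° − 4·40.11° + 180° = 118.80° − 160.44° + 180° = 138.36°.
Angle from antisolar point = 180° − D = 41.64°.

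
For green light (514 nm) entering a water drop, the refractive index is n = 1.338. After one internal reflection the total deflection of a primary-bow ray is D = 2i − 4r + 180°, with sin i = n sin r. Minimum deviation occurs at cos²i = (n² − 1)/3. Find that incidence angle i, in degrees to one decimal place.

59.1°

cos²i = (1.338² − 1)/3 = (1.79024 − 1)/3 = 0.26341.
cos i = 0.51324, so i = 59.120°.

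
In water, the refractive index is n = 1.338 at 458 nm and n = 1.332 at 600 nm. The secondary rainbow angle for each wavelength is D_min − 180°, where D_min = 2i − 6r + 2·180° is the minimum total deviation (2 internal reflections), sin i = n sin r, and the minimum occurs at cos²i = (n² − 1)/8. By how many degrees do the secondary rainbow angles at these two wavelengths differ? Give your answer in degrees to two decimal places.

At 458 nm (n = 1.338): cos²i = 0.09878 → i = 71.682°, r = 45.195°, D_min = 232.193°, rainbow angle = 52.193°.
At 600 nm (n = 1.332): cos²i = 0.09678 → i = 71.875°, r = 45.520°, D_min = 230.628°, rainbow angle = 50.628°.
Angular width = |52.193° − 50.628°| = 1.564°.

1.56°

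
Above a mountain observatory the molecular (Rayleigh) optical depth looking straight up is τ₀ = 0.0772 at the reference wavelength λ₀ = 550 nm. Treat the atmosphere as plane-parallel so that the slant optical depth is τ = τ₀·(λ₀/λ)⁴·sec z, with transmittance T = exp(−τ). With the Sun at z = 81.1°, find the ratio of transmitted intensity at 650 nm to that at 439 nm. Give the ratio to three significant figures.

2.65

Airmass: sec 81.1° = 6.4637.
τ(650 nm) = 0.0772 × (550/650)⁴ × 6.4637 = 0.0772 × 0.5126 × 6.4637 = 0.2558.
τ(439 nm) = 0.0772 × (550/439)⁴ × 6.4637 = 0.0772 × 2.4637 × 6.4637 = 1.2294.
T(650)/T(439) = exp(τ_B − τ_A) = exp(0.9736) = 2.6474.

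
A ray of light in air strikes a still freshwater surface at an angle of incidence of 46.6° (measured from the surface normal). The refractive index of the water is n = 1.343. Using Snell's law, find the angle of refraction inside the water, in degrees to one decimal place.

Snell: sin θ_r = sin θ_i / n = sin 46.6° / 1.343 = 0.7266 / 1.343 = 0.5410.
θ_r = arcsin(0.5410) = 32.75°.

32.8°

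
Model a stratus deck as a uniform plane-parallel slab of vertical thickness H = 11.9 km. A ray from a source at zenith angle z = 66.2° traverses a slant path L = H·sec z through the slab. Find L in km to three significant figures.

29.5 km

sec z = 1/cos 66.2° = 2.4780.
L = 11.9 × 2.4780 = 29.489 km.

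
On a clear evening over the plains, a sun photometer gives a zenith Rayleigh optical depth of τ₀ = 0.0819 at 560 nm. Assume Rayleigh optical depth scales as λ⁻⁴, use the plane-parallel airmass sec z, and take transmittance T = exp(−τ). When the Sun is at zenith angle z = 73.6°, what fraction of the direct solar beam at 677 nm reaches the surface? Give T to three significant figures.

sec 73.6° = 3.5418.
τ = 0.0819 × (560/677)⁴ × 3.5418 = 0.0819 × 0.4682 × 3.5418 = 0.1358.
T = exp(−0.1358) = 0.8730.

0.873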